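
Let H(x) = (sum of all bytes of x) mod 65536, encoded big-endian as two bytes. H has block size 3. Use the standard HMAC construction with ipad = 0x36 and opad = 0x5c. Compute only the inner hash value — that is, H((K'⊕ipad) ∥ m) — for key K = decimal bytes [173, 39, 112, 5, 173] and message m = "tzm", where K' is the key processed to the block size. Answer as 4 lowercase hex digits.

0288

Key decimal bytes [173, 39, 112, 5, 173] = ad 27 70 05 ad is 5 bytes > B = 3, so hash it first: H(key) = 01 f6, then zero-pad to 3 bytes: K' = 01 f6 00.
K' ⊕ ipad = 37 c0 36.
Inner input = 37 c0 36 ∥ 74 7a 6d.
Inner hash: sum = 55+192+54+116+122+109 = 648 → 02 88.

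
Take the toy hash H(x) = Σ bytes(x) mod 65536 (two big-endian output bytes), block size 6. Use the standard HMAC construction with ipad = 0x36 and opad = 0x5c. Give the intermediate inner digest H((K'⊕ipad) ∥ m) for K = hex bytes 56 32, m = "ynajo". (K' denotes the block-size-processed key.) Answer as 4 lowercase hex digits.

Key hex bytes 56 32 is 2 bytes ≤ B = 6; zero-pad to 6 bytes: K' = 56 32 00 00 00 00.
K' ⊕ ipad = 60 04 36 36 36 36.
Inner input = 60 04 36 36 36 36 ∥ 79 6e 61 6a 6f.
Inner hash: sum = 96+4+54+54+54+54+121+110+97+106+111 = 861 → 03 5d.

035d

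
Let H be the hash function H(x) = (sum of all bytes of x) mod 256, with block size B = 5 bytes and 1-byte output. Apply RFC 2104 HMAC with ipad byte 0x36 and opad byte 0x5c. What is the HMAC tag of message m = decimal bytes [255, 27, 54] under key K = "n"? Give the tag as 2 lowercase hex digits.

Key "n" = 6e is 1 byte ≤ B = 5; zero-pad to 5 bytes: K' = 6e 00 00 00 00.
K' ⊕ ipad = 58 36 36 36 36.  K' ⊕ opad = 32 5c 5c 5c 5c.
Inner input = (K'⊕ipad) ∥ m = 58 36 36 36 36 ∥ ff 1b 36.
Inner hash: sum = 88+54+54+54+54+255+27+54 = 640; mod 256 = 128 → 80.
Outer input = (K'⊕opad) ∥ inner = 32 5c 5c 5c 5c ∥ 80.
Outer hash (tag): sum = 50+92+92+92+92+128 = 546; mod 256 = 34 → 22.

22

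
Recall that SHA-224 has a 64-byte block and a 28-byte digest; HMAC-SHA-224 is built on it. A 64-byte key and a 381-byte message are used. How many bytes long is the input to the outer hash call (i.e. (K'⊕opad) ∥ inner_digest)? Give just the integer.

92

Key is 64 ≤ 64 bytes, zero-padded: |K'| = 64.
Outer input = (K'⊕opad) ∥ H(inner) → 64 + 28 = 92 bytes.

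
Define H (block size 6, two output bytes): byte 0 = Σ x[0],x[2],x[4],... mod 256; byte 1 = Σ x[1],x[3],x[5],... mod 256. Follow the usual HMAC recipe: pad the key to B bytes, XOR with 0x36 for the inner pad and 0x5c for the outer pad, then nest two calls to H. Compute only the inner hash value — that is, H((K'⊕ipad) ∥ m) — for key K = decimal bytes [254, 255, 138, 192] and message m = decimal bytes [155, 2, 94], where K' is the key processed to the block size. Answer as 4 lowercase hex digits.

Key decimal bytes [254, 255, 138, 192] = fe ff 8a c0 is 4 bytes ≤ B = 6; zero-pad to 6 bytes: K' = fe ff 8a c0 00 00.
K' ⊕ ipad = c8 c9 bc f6 36 36.
Inner input = c8 c9 bc f6 36 36 ∥ 9b 02 5e.
Inner hash: even-index sum = 691 mod 256 = 179; odd-index sum = 503 mod 256 = 247 → b3 f7.

b3f7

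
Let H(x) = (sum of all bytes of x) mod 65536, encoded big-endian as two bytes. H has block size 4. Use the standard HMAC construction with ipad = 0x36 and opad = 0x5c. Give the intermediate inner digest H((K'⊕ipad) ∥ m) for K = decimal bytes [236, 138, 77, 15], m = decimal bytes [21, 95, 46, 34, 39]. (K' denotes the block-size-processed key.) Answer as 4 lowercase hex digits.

0335

Key decimal bytes [236, 138, 77, 15] = ec 8a 4d 0f is exactly B = 4 bytes: K' = ec 8a 4d 0f.
K' ⊕ ipad = da bc 7b 39.
Inner input = da bc 7b 39 ∥ 15 5f 2e 22 27.
Inner hash: sum = 218+188+123+57+21+95+46+34+39 = 821 → 03 35.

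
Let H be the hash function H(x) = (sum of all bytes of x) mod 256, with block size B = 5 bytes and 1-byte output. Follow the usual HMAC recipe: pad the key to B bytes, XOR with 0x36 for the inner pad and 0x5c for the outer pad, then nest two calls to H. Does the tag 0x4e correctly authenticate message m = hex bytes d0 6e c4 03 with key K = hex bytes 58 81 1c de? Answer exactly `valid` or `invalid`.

invalid

Key hex bytes 58 81 1c de is 4 bytes ≤ B = 5; zero-pad to 5 bytes: K' = 58 81 1c de 00.
K' ⊕ ipad = 6e b7 2a e8 36; K' ⊕ opad = 04 dd 40 82 5c.
Inner hash: sum = 110+183+42+232+54+208+110+196+3 = 1138; mod 256 = 114 → 72.
Outer hash (recomputed tag): sum = 4+221+64+130+92+114 = 625; mod 256 = 113 → 71.
Recomputed tag = 71; claimed = 4e → mismatch.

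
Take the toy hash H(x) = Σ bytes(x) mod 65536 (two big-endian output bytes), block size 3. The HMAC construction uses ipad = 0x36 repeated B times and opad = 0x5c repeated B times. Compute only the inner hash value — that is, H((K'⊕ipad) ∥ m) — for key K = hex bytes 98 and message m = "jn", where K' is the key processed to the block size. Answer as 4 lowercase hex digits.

Key hex bytes 98 is 1 byte ≤ B = 3; zero-pad to 3 bytes: K' = 98 00 00.
K' ⊕ ipad = ae 36 36.
Inner input = ae 36 36 ∥ 6a 6e.
Inner hash: sum = 174+54+54+106+110 = 498 → 01 f2.

01f2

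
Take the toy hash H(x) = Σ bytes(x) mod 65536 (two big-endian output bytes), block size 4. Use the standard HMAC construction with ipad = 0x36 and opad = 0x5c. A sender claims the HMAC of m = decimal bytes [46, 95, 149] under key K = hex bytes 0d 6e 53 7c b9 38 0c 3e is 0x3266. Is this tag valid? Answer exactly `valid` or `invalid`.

invalid

Key hex bytes 0d 6e 53 7c b9 38 0c 3e is 8 bytes > B = 4, so hash it first: H(key) = 02 85, then zero-pad to 4 bytes: K' = 02 85 00 00.
K' ⊕ ipad = 34 b3 36 36; K' ⊕ opad = 5e d9 5c 5c.
Inner hash: sum = 52+179+54+54+46+95+149 = 629 → 02 75.
Outer hash (recomputed tag): sum = 94+217+92+92+2+117 = 614 → 02 66.
Recomputed tag = 0266; claimed = 3266 → mismatch.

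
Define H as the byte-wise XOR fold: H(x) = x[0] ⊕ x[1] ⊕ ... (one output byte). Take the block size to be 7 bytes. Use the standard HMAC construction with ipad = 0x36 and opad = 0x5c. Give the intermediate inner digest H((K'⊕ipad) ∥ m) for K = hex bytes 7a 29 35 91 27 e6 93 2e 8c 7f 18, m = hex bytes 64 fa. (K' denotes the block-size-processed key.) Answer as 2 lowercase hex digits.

c8

Key hex bytes 7a 29 35 91 27 e6 93 2e 8c 7f 18 is 11 bytes > B = 7, so hash it first: H(key) = 60, then zero-pad to 7 bytes: K' = 60 00 00 00 00 00 00.
K' ⊕ ipad = 56 36 36 36 36 36 36.
Inner input = 56 36 36 36 36 36 36 ∥ 64 fa.
Inner hash: XOR 56⊕36⊕36⊕36⊕36⊕36⊕36⊕64⊕fa = c8.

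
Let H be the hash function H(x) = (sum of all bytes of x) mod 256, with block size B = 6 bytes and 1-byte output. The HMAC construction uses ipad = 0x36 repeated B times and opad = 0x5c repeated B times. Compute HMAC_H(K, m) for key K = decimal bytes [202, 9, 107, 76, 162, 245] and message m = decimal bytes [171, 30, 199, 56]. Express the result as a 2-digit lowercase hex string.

Key decimal bytes [202, 9, 107, 76, 162, 245] = ca 09 6b 4c a2 f5 is exactly B = 6 bytes: K' = ca 09 6b 4c a2 f5.
K' ⊕ ipad = fc 3f 5d 7a 94 c3.  K' ⊕ opad = 96 55 37 10 fe a9.
Inner input = (K'⊕ipad) ∥ m = fc 3f 5d 7a 94 c3 ∥ ab 1e c7 38.
Inner hash: sum = 252+63+93+122+148+195+171+30+199+56 = 1329; mod 256 = 49 → 31.
Outer input = (K'⊕opad) ∥ inner = 96 55 37 10 fe a9 ∥ 31.
Outer hash (tag): sum = 150+85+55+16+254+169+49 = 778; mod 256 = 10 → 0a.

0a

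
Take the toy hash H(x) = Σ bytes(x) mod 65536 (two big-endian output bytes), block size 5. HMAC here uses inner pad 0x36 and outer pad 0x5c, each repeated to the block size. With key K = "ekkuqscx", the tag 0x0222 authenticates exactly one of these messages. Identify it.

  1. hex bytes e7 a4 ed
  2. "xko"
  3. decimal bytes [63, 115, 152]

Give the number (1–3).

3

Key "ekkuqscx" = 65 6b 6b 75 71 73 63 78 is 8 bytes > B = 5, so hash it first: H(key) = 03 6f, then zero-pad to 5 bytes: K' = 03 6f 00 00 00.
K' ⊕ ipad = 35 59 36 36 36; K' ⊕ opad = 5f 33 5c 5c 5c.
m1: inner = H(35 59 36 36 36 e7 a4 ed) = 03 a8; tag = H(5f 33 5c 5c 5c 03 a8) = 0251
m2: inner = H(35 59 36 36 36 78 6b 6f) = 02 82; tag = H(5f 33 5c 5c 5c 02 82) = 022a
m3: inner = H(35 59 36 36 36 3f 73 98) = 02 7a; tag = H(5f 33 5c 5c 5c 02 7a) = 0222 ← matches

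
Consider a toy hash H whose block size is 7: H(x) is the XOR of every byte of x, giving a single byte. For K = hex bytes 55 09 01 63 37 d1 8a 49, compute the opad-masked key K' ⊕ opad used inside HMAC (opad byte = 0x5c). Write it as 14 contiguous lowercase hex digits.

475c5c5c5c5c5c

Key hex bytes 55 09 01 63 37 d1 8a 49 is 8 bytes > B = 7, so hash it first: H(key) = 1b, then zero-pad to 7 bytes: K' = 1b 00 00 00 00 00 00.
XOR each byte with 0x5c: 1b⊕5c=47, 00⊕5c=5c, 00⊕5c=5c, 00⊕5c=5c, 00⊕5c=5c, 00⊕5c=5c, 00⊕5c=5c.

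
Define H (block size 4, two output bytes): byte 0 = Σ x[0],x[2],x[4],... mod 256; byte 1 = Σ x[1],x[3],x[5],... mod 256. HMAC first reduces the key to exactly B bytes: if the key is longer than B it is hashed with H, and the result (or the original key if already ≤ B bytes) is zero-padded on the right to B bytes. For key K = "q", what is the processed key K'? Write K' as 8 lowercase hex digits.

71000000

Key "q" = 71 is 1 byte ≤ B = 4; zero-pad to 4 bytes: K' = 71 00 00 00.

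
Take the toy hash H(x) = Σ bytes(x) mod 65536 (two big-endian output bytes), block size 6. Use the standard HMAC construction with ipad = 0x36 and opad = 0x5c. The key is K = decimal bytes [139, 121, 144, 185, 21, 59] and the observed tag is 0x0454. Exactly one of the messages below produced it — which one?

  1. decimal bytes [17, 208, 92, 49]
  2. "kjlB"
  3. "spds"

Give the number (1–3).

2

Key decimal bytes [139, 121, 144, 185, 21, 59] = 8b 79 90 b9 15 3b is exactly B = 6 bytes: K' = 8b 79 90 b9 15 3b.
K' ⊕ ipad = bd 4f a6 8f 23 0d; K' ⊕ opad = d7 25 cc e5 49 67.
m1: inner = H(bd 4f a6 8f 23 0d 11 d0 5c 31) = 03 df; tag = H(d7 25 cc e5 49 67 03 df) = 043f
m2: inner = H(bd 4f a6 8f 23 0d 6b 6a 6c 42) = 03 f4; tag = H(d7 25 cc e5 49 67 03 f4) = 0454 ← matches
m3: inner = H(bd 4f a6 8f 23 0d 73 70 64 73) = 04 2b; tag = H(d7 25 cc e5 49 67 04 2b) = 038c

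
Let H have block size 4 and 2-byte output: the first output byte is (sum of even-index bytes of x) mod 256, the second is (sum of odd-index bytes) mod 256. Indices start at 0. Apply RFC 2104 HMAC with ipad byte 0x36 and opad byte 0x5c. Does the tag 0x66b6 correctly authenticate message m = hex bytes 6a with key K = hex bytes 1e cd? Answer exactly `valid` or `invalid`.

invalid

Key hex bytes 1e cd is 2 bytes ≤ B = 4; zero-pad to 4 bytes: K' = 1e cd 00 00.
K' ⊕ ipad = 28 fb 36 36; K' ⊕ opad = 42 91 5c 5c.
Inner hash: even-index sum = 200 mod 256 = 200; odd-index sum = 305 mod 256 = 49 → c8 31.
Outer hash (recomputed tag): even-index sum = 358 mod 256 = 102; odd-index sum = 286 mod 256 = 30 → 66 1e.
Recomputed tag = 661e; claimed = 66b6 → mismatch.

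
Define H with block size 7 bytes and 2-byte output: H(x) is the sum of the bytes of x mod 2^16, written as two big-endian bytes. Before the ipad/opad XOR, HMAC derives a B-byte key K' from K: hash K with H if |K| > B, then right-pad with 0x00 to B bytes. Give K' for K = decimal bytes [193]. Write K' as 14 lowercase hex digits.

Key decimal bytes [193] = c1 is 1 byte ≤ B = 7; zero-pad to 7 bytes: K' = c1 00 00 00 00 00 00.

c1000000000000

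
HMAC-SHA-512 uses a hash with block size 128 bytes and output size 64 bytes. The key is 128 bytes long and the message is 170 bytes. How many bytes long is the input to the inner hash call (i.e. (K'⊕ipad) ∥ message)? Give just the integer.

Key is 128 ≤ 128 bytes, zero-padded: |K'| = 128.
Inner input = (K'⊕ipad) ∥ m → 128 + 170 = 298 bytes.

298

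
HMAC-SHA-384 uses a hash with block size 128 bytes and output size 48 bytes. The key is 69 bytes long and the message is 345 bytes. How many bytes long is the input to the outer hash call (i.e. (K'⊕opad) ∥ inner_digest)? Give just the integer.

176

Key is 69 ≤ 128 bytes, zero-padded: |K'| = 128.
Outer input = (K'⊕opad) ∥ H(inner) → 128 + 48 = 176 bytes.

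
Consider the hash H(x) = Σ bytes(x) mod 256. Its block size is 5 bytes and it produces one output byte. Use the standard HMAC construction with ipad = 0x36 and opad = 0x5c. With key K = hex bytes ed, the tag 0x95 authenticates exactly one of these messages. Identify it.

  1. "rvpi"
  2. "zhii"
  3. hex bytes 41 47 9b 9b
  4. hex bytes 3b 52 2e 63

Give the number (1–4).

1

Key hex bytes ed is 1 byte ≤ B = 5; zero-pad to 5 bytes: K' = ed 00 00 00 00.
K' ⊕ ipad = db 36 36 36 36; K' ⊕ opad = b1 5c 5c 5c 5c.
m1: inner = H(db 36 36 36 36 72 76 70 69) = 74; tag = H(b1 5c 5c 5c 5c 74) = 95 ← matches
m2: inner = H(db 36 36 36 36 7a 68 69 69) = 67; tag = H(b1 5c 5c 5c 5c 67) = 88
m3: inner = H(db 36 36 36 36 41 47 9b 9b) = 71; tag = H(b1 5c 5c 5c 5c 71) = 92
m4: inner = H(db 36 36 36 36 3b 52 2e 63) = d1; tag = H(b1 5c 5c 5c 5c d1) = f2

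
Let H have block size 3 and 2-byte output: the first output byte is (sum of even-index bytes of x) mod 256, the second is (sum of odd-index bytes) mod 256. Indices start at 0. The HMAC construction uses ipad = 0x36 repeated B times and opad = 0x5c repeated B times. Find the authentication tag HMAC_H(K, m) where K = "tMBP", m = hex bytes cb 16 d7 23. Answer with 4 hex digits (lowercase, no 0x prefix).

93b0

Key "tMBP" = 74 4d 42 50 is 4 bytes > B = 3, so hash it first: H(key) = b6 9d, then zero-pad to 3 bytes: K' = b6 9d 00.
K' ⊕ ipad = 80 ab 36.  K' ⊕ opad = ea c1 5c.
Inner input = (K'⊕ipad) ∥ m = 80 ab 36 ∥ cb 16 d7 23.
Inner hash: even-index sum = 239 mod 256 = 239; odd-index sum = 589 mod 256 = 77 → ef 4d.
Outer input = (K'⊕opad) ∥ inner = ea c1 5c ∥ ef 4d.
Outer hash (tag): even-index sum = 403 mod 256 = 147; odd-index sum = 432 mod 256 = 176 → 93 b0.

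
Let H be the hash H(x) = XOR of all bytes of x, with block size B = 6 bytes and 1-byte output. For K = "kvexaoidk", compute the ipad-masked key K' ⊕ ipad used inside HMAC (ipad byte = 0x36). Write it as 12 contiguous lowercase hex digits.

5e3636363636

Key "kvexaoidk" = 6b 76 65 78 61 6f 69 64 6b is 9 bytes > B = 6, so hash it first: H(key) = 68, then zero-pad to 6 bytes: K' = 68 00 00 00 00 00.
XOR each byte with 0x36: 68⊕36=5e, 00⊕36=36, 00⊕36=36, 00⊕36=36, 00⊕36=36, 00⊕36=36.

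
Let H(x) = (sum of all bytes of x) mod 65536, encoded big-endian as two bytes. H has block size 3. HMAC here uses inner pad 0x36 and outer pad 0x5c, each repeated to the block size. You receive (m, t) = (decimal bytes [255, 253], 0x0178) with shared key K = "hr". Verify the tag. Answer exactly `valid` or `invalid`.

Key "hr" = 68 72 is 2 bytes ≤ B = 3; zero-pad to 3 bytes: K' = 68 72 00.
K' ⊕ ipad = 5e 44 36; K' ⊕ opad = 34 2e 5c.
Inner hash: sum = 94+68+54+255+253 = 724 → 02 d4.
Outer hash (recomputed tag): sum = 52+46+92+2+212 = 404 → 01 94.
Recomputed tag = 0194; claimed = 0178 → mismatch.

invalid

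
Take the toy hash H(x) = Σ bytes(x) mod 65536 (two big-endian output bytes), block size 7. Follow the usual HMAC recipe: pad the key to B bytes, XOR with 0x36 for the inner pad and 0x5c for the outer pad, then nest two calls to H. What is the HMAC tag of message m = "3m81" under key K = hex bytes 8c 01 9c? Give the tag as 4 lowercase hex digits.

Key hex bytes 8c 01 9c is 3 bytes ≤ B = 7; zero-pad to 7 bytes: K' = 8c 01 9c 00 00 00 00.
K' ⊕ ipad = ba 37 aa 36 36 36 36.  K' ⊕ opad = d0 5d c0 5c 5c 5c 5c.
Inner input = (K'⊕ipad) ∥ m = ba 37 aa 36 36 36 36 ∥ 33 6d 38 31.
Inner hash: sum = 186+55+170+54+54+54+54+51+109+56+49 = 892 → 03 7c.
Outer input = (K'⊕opad) ∥ inner = d0 5d c0 5c 5c 5c 5c ∥ 03 7c.
Outer hash (tag): sum = 208+93+192+92+92+92+92+3+124 = 988 → 03 dc.

03dc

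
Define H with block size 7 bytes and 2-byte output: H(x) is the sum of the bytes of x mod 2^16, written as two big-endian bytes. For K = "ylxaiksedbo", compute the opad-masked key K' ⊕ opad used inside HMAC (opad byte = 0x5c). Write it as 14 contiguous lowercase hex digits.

Key "ylxaiksedbo" = 79 6c 78 61 69 6b 73 65 64 62 6f is 11 bytes > B = 7, so hash it first: H(key) = 04 9f, then zero-pad to 7 bytes: K' = 04 9f 00 00 00 00 00.
XOR each byte with 0x5c: 04⊕5c=58, 9f⊕5c=c3, 00⊕5c=5c, 00⊕5c=5c, 00⊕5c=5c, 00⊕5c=5c, 00⊕5c=5c.

58c35c5c5c5c5c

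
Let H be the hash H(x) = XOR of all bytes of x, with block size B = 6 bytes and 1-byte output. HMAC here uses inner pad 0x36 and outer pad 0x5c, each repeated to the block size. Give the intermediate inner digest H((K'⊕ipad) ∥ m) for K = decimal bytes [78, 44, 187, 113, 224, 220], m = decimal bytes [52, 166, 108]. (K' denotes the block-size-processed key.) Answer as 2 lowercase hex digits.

Key decimal bytes [78, 44, 187, 113, 224, 220] = 4e 2c bb 71 e0 dc is exactly B = 6 bytes: K' = 4e 2c bb 71 e0 dc.
K' ⊕ ipad = 78 1a 8d 47 d6 ea.
Inner input = 78 1a 8d 47 d6 ea ∥ 34 a6 6c.
Inner hash: XOR 78⊕1a⊕8d⊕47⊕d6⊕ea⊕34⊕a6⊕6c = 6a.

6a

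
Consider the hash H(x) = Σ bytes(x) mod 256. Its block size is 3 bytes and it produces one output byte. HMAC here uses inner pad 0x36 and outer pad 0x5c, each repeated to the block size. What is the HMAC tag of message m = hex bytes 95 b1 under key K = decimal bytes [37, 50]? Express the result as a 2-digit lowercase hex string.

Key decimal bytes [37, 50] = 25 32 is 2 bytes ≤ B = 3; zero-pad to 3 bytes: K' = 25 32 00.
K' ⊕ ipad = 13 04 36.  K' ⊕ opad = 79 6e 5c.
Inner input = (K'⊕ipad) ∥ m = 13 04 36 ∥ 95 b1.
Inner hash: sum = 19+4+54+149+177 = 403; mod 256 = 147 → 93.
Outer input = (K'⊕opad) ∥ inner = 79 6e 5c ∥ 93.
Outer hash (tag): sum = 121+110+92+147 = 470; mod 256 = 214 → d6.

d6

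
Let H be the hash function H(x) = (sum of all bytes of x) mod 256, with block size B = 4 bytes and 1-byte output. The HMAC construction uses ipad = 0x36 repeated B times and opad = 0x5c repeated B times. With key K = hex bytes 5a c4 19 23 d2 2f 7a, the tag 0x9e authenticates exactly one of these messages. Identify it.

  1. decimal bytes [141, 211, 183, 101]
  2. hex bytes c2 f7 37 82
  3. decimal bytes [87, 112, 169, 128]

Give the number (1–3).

1

Key hex bytes 5a c4 19 23 d2 2f 7a is 7 bytes > B = 4, so hash it first: H(key) = d5, then zero-pad to 4 bytes: K' = d5 00 00 00.
K' ⊕ ipad = e3 36 36 36; K' ⊕ opad = 89 5c 5c 5c.
m1: inner = H(e3 36 36 36 8d d3 b7 65) = 01; tag = H(89 5c 5c 5c 01) = 9e ← matches
m2: inner = H(e3 36 36 36 c2 f7 37 82) = f7; tag = H(89 5c 5c 5c f7) = 94
m3: inner = H(e3 36 36 36 57 70 a9 80) = 75; tag = H(89 5c 5c 5c 75) = 12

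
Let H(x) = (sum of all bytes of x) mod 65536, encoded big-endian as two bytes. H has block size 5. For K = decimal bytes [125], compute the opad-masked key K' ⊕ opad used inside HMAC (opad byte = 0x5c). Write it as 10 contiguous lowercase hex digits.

215c5c5c5c

Key decimal bytes [125] = 7d is 1 byte ≤ B = 5; zero-pad to 5 bytes: K' = 7d 00 00 00 00.
XOR each byte with 0x5c: 7d⊕5c=21, 00⊕5c=5c, 00⊕5c=5c, 00⊕5c=5c, 00⊕5c=5c.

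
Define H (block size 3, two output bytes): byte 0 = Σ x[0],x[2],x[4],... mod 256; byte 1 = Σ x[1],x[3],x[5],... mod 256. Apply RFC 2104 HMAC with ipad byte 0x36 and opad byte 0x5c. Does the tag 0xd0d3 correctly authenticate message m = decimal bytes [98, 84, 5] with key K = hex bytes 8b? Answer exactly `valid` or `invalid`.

Key hex bytes 8b is 1 byte ≤ B = 3; zero-pad to 3 bytes: K' = 8b 00 00.
K' ⊕ ipad = bd 36 36; K' ⊕ opad = d7 5c 5c.
Inner hash: even-index sum = 327 mod 256 = 71; odd-index sum = 157 mod 256 = 157 → 47 9d.
Outer hash (recomputed tag): even-index sum = 464 mod 256 = 208; odd-index sum = 163 mod 256 = 163 → d0 a3.
Recomputed tag = d0a3; claimed = d0d3 → mismatch.

invalid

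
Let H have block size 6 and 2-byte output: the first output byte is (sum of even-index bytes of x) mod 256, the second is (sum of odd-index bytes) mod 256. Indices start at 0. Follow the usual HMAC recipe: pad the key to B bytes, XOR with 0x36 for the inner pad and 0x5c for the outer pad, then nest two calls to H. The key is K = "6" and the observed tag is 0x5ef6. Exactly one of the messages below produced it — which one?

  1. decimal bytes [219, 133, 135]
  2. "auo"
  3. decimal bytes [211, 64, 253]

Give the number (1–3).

3

Key "6" = 36 is 1 byte ≤ B = 6; zero-pad to 6 bytes: K' = 36 00 00 00 00 00.
K' ⊕ ipad = 00 36 36 36 36 36; K' ⊕ opad = 6a 5c 5c 5c 5c 5c.
m1: inner = H(00 36 36 36 36 36 db 85 87) = ce 27; tag = H(6a 5c 5c 5c 5c 5c ce 27) = f03b
m2: inner = H(00 36 36 36 36 36 61 75 6f) = 3c 17; tag = H(6a 5c 5c 5c 5c 5c 3c 17) = 5e2b
m3: inner = H(00 36 36 36 36 36 d3 40 fd) = 3c e2; tag = H(6a 5c 5c 5c 5c 5c 3c e2) = 5ef6 ← matches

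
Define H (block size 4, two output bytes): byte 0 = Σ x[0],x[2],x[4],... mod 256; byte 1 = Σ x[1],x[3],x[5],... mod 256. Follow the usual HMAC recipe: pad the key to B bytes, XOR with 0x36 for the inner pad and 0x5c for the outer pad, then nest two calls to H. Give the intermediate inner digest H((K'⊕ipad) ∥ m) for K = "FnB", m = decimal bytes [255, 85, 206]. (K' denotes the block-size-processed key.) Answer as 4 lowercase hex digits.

Key "FnB" = 46 6e 42 is 3 bytes ≤ B = 4; zero-pad to 4 bytes: K' = 46 6e 42 00.
K' ⊕ ipad = 70 58 74 36.
Inner input = 70 58 74 36 ∥ ff 55 ce.
Inner hash: even-index sum = 689 mod 256 = 177; odd-index sum = 227 mod 256 = 227 → b1 e3.

b1e3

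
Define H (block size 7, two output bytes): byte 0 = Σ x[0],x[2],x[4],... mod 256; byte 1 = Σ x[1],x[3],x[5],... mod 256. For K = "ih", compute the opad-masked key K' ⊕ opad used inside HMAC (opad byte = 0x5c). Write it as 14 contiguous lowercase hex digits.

35345c5c5c5c5c

Key "ih" = 69 68 is 2 bytes ≤ B = 7; zero-pad to 7 bytes: K' = 69 68 00 00 00 00 00.
XOR each byte with 0x5c: 69⊕5c=35, 68⊕5c=34, 00⊕5c=5c, 00⊕5c=5c, 00⊕5c=5c, 00⊕5c=5c, 00⊕5c=5c.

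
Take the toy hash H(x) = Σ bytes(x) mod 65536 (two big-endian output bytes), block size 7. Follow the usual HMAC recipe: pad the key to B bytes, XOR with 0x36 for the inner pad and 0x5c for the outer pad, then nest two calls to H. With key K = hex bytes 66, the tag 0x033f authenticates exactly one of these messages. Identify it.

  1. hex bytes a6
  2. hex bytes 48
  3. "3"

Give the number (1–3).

2

Key hex bytes 66 is 1 byte ≤ B = 7; zero-pad to 7 bytes: K' = 66 00 00 00 00 00 00.
K' ⊕ ipad = 50 36 36 36 36 36 36; K' ⊕ opad = 3a 5c 5c 5c 5c 5c 5c.
m1: inner = H(50 36 36 36 36 36 36 a6) = 02 3a; tag = H(3a 5c 5c 5c 5c 5c 5c 02 3a) = 029e
m2: inner = H(50 36 36 36 36 36 36 48) = 01 dc; tag = H(3a 5c 5c 5c 5c 5c 5c 01 dc) = 033f ← matches
m3: inner = H(50 36 36 36 36 36 36 33) = 01 c7; tag = H(3a 5c 5c 5c 5c 5c 5c 01 c7) = 032a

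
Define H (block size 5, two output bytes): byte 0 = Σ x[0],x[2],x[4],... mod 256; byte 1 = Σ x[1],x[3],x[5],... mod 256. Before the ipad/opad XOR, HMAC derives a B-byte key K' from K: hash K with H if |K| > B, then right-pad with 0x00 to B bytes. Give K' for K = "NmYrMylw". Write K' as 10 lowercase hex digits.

|K| = 8 > B = 5, so first hash the key.
H(K): even-index sum = 352 mod 256 = 96; odd-index sum = 463 mod 256 = 207 → 60 cf.
Zero-pad H(K) = 60 cf to 5 bytes: K' = 60 cf 00 00 00.

60cf000000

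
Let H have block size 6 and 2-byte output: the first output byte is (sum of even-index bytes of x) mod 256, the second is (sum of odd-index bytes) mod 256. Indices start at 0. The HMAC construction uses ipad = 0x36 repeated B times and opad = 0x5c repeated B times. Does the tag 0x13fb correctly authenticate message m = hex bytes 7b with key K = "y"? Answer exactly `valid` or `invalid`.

invalid

Key "y" = 79 is 1 byte ≤ B = 6; zero-pad to 6 bytes: K' = 79 00 00 00 00 00.
K' ⊕ ipad = 4f 36 36 36 36 36; K' ⊕ opad = 25 5c 5c 5c 5c 5c.
Inner hash: even-index sum = 310 mod 256 = 54; odd-index sum = 162 mod 256 = 162 → 36 a2.
Outer hash (recomputed tag): even-index sum = 275 mod 256 = 19; odd-index sum = 438 mod 256 = 182 → 13 b6.
Recomputed tag = 13b6; claimed = 13fb → mismatch.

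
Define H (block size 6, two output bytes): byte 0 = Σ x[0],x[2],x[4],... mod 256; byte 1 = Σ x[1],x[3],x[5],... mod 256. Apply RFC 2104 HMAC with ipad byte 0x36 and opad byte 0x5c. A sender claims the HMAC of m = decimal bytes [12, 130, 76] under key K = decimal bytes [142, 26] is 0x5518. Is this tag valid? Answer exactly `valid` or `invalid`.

invalid

Key decimal bytes [142, 26] = 8e 1a is 2 bytes ≤ B = 6; zero-pad to 6 bytes: K' = 8e 1a 00 00 00 00.
K' ⊕ ipad = b8 2c 36 36 36 36; K' ⊕ opad = d2 46 5c 5c 5c 5c.
Inner hash: even-index sum = 380 mod 256 = 124; odd-index sum = 282 mod 256 = 26 → 7c 1a.
Outer hash (recomputed tag): even-index sum = 518 mod 256 = 6; odd-index sum = 280 mod 256 = 24 → 06 18.
Recomputed tag = 0618; claimed = 5518 → mismatch.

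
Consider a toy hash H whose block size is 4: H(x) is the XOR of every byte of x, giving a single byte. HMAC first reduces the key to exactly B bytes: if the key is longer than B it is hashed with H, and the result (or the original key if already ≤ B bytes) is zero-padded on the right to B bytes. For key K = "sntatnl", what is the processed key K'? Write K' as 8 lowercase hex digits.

|K| = 7 > B = 4, so first hash the key.
H(K): XOR 73⊕6e⊕74⊕61⊕74⊕6e⊕6c = 7e.
Zero-pad H(K) = 7e to 4 bytes: K' = 7e 00 00 00.

7e000000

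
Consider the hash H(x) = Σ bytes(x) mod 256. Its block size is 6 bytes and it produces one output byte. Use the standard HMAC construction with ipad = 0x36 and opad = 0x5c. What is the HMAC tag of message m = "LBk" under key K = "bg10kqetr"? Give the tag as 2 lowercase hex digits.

47

Key "bg10kqetr" = 62 67 31 30 6b 71 65 74 72 is 9 bytes > B = 6, so hash it first: H(key) = 51, then zero-pad to 6 bytes: K' = 51 00 00 00 00 00.
K' ⊕ ipad = 67 36 36 36 36 36.  K' ⊕ opad = 0d 5c 5c 5c 5c 5c.
Inner input = (K'⊕ipad) ∥ m = 67 36 36 36 36 36 ∥ 4c 42 6b.
Inner hash: sum = 103+54+54+54+54+54+76+66+107 = 622; mod 256 = 110 → 6e.
Outer input = (K'⊕opad) ∥ inner = 0d 5c 5c 5c 5c 5c ∥ 6e.
Outer hash (tag): sum = 13+92+92+92+92+92+110 = 583; mod 256 = 71 → 47.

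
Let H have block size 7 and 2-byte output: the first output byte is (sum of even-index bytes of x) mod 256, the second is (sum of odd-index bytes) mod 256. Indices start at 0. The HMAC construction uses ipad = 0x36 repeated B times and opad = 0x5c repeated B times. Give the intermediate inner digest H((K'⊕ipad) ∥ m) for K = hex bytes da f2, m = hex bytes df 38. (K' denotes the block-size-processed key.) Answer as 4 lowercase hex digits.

Key hex bytes da f2 is 2 bytes ≤ B = 7; zero-pad to 7 bytes: K' = da f2 00 00 00 00 00.
K' ⊕ ipad = ec c4 36 36 36 36 36.
Inner input = ec c4 36 36 36 36 36 ∥ df 38.
Inner hash: even-index sum = 454 mod 256 = 198; odd-index sum = 527 mod 256 = 15 → c6 0f.

c60f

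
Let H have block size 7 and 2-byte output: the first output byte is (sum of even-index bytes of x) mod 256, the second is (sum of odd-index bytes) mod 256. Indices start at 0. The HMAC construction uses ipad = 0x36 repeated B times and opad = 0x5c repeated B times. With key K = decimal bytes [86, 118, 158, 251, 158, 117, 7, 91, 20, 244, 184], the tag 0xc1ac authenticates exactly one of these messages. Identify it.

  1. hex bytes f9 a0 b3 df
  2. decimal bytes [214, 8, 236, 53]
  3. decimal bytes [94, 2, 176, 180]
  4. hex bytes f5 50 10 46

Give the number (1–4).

Key decimal bytes [86, 118, 158, 251, 158, 117, 7, 91, 20, 244, 184] = 56 76 9e fb 9e 75 07 5b 14 f4 b8 is 11 bytes > B = 7, so hash it first: H(key) = 65 35, then zero-pad to 7 bytes: K' = 65 35 00 00 00 00 00.
K' ⊕ ipad = 53 03 36 36 36 36 36; K' ⊕ opad = 39 69 5c 5c 5c 5c 5c.
m1: inner = H(53 03 36 36 36 36 36 f9 a0 b3 df) = 74 1b; tag = H(39 69 5c 5c 5c 5c 5c 74 1b) = 6895
m2: inner = H(53 03 36 36 36 36 36 d6 08 ec 35) = 32 31; tag = H(39 69 5c 5c 5c 5c 5c 32 31) = 7e53
m3: inner = H(53 03 36 36 36 36 36 5e 02 b0 b4) = ab 7d; tag = H(39 69 5c 5c 5c 5c 5c ab 7d) = cacc
m4: inner = H(53 03 36 36 36 36 36 f5 50 10 46) = 8b 74; tag = H(39 69 5c 5c 5c 5c 5c 8b 74) = c1ac ← matches

4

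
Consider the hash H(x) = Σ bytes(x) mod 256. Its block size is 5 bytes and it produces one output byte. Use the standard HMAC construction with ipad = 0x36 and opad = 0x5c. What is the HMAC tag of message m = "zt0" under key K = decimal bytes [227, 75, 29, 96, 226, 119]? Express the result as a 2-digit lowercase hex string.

f0

Key decimal bytes [227, 75, 29, 96, 226, 119] = e3 4b 1d 60 e2 77 is 6 bytes > B = 5, so hash it first: H(key) = 04, then zero-pad to 5 bytes: K' = 04 00 00 00 00.
K' ⊕ ipad = 32 36 36 36 36.  K' ⊕ opad = 58 5c 5c 5c 5c.
Inner input = (K'⊕ipad) ∥ m = 32 36 36 36 36 ∥ 7a 74 30.
Inner hash: sum = 50+54+54+54+54+122+116+48 = 552; mod 256 = 40 → 28.
Outer input = (K'⊕opad) ∥ inner = 58 5c 5c 5c 5c ∥ 28.
Outer hash (tag): sum = 88+92+92+92+92+40 = 496; mod 256 = 240 → f0.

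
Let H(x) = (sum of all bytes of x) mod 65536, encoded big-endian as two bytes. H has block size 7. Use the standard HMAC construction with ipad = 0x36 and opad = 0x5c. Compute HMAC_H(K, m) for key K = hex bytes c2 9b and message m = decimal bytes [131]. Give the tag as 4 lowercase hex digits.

Key hex bytes c2 9b is 2 bytes ≤ B = 7; zero-pad to 7 bytes: K' = c2 9b 00 00 00 00 00.
K' ⊕ ipad = f4 ad 36 36 36 36 36.  K' ⊕ opad = 9e c7 5c 5c 5c 5c 5c.
Inner input = (K'⊕ipad) ∥ m = f4 ad 36 36 36 36 36 ∥ 83.
Inner hash: sum = 244+173+54+54+54+54+54+131 = 818 → 03 32.
Outer input = (K'⊕opad) ∥ inner = 9e c7 5c 5c 5c 5c 5c ∥ 03 32.
Outer hash (tag): sum = 158+199+92+92+92+92+92+3+50 = 870 → 03 66.

0366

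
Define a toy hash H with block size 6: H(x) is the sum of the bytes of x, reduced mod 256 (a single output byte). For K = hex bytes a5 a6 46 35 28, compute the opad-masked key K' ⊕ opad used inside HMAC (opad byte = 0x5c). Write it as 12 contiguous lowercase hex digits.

f9fa1a69745c

Key hex bytes a5 a6 46 35 28 is 5 bytes ≤ B = 6; zero-pad to 6 bytes: K' = a5 a6 46 35 28 00.
XOR each byte with 0x5c: a5⊕5c=f9, a6⊕5c=fa, 46⊕5c=1a, 35⊕5c=69, 28⊕5c=74, 00⊕5c=5c.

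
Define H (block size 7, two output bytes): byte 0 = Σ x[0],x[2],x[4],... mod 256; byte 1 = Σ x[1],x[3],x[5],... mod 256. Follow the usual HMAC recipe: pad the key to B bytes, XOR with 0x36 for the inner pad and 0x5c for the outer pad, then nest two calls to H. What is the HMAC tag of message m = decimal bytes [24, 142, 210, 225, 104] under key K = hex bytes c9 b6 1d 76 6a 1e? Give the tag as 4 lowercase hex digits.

Key hex bytes c9 b6 1d 76 6a 1e is 6 bytes ≤ B = 7; zero-pad to 7 bytes: K' = c9 b6 1d 76 6a 1e 00.
K' ⊕ ipad = ff 80 2b 40 5c 28 36.  K' ⊕ opad = 95 ea 41 2a 36 42 5c.
Inner input = (K'⊕ipad) ∥ m = ff 80 2b 40 5c 28 36 ∥ 18 8e d2 e1 68.
Inner hash: even-index sum = 811 mod 256 = 43; odd-index sum = 570 mod 256 = 58 → 2b 3a.
Outer input = (K'⊕opad) ∥ inner = 95 ea 41 2a 36 42 5c ∥ 2b 3a.
Outer hash (tag): even-index sum = 418 mod 256 = 162; odd-index sum = 385 mod 256 = 129 → a2 81.

a281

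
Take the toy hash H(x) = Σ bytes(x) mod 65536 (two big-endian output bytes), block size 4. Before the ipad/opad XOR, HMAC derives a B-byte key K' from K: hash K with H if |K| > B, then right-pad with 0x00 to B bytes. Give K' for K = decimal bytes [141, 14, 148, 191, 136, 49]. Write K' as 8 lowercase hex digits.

|K| = 6 > B = 4, so first hash the key.
H(K): sum = 141+14+148+191+136+49 = 679 → 02 a7.
Zero-pad H(K) = 02 a7 to 4 bytes: K' = 02 a7 00 00.

02a70000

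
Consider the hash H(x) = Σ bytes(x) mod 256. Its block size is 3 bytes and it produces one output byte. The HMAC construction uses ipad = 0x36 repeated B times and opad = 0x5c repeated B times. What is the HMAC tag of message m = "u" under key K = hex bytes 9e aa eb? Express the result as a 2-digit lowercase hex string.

Key hex bytes 9e aa eb is exactly B = 3 bytes: K' = 9e aa eb.
K' ⊕ ipad = a8 9c dd.  K' ⊕ opad = c2 f6 b7.
Inner input = (K'⊕ipad) ∥ m = a8 9c dd ∥ 75.
Inner hash: sum = 168+156+221+117 = 662; mod 256 = 150 → 96.
Outer input = (K'⊕opad) ∥ inner = c2 f6 b7 ∥ 96.
Outer hash (tag): sum = 194+246+183+150 = 773; mod 256 = 5 → 05.

05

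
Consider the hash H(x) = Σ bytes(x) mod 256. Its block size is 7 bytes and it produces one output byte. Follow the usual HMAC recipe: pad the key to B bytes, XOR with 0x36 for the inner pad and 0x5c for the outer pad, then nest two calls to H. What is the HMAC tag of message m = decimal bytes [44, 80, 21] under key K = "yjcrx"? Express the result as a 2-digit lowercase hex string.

Key "yjcrx" = 79 6a 63 72 78 is 5 bytes ≤ B = 7; zero-pad to 7 bytes: K' = 79 6a 63 72 78 00 00.
K' ⊕ ipad = 4f 5c 55 44 4e 36 36.  K' ⊕ opad = 25 36 3f 2e 24 5c 5c.
Inner input = (K'⊕ipad) ∥ m = 4f 5c 55 44 4e 36 36 ∥ 2c 50 15.
Inner hash: sum = 79+92+85+68+78+54+54+44+80+21 = 655; mod 256 = 143 → 8f.
Outer input = (K'⊕opad) ∥ inner = 25 36 3f 2e 24 5c 5c ∥ 8f.
Outer hash (tag): sum = 37+54+63+46+36+92+92+143 = 563; mod 256 = 51 → 33.

33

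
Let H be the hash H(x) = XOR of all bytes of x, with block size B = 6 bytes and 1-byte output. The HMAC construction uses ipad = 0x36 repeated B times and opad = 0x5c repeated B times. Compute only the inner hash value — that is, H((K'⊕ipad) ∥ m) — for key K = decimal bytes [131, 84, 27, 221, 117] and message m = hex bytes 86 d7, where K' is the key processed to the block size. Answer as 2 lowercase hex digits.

Key decimal bytes [131, 84, 27, 221, 117] = 83 54 1b dd 75 is 5 bytes ≤ B = 6; zero-pad to 6 bytes: K' = 83 54 1b dd 75 00.
K' ⊕ ipad = b5 62 2d eb 43 36.
Inner input = b5 62 2d eb 43 36 ∥ 86 d7.
Inner hash: XOR b5⊕62⊕2d⊕eb⊕43⊕36⊕86⊕d7 = 35.

35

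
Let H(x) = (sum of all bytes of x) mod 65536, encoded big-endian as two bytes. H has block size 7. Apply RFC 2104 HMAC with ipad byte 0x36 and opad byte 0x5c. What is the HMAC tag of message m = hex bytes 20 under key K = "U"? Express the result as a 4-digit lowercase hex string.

Key "U" = 55 is 1 byte ≤ B = 7; zero-pad to 7 bytes: K' = 55 00 00 00 00 00 00.
K' ⊕ ipad = 63 36 36 36 36 36 36.  K' ⊕ opad = 09 5c 5c 5c 5c 5c 5c.
Inner input = (K'⊕ipad) ∥ m = 63 36 36 36 36 36 36 ∥ 20.
Inner hash: sum = 99+54+54+54+54+54+54+32 = 455 → 01 c7.
Outer input = (K'⊕opad) ∥ inner = 09 5c 5c 5c 5c 5c 5c ∥ 01 c7.
Outer hash (tag): sum = 9+92+92+92+92+92+92+1+199 = 761 → 02 f9.

02f9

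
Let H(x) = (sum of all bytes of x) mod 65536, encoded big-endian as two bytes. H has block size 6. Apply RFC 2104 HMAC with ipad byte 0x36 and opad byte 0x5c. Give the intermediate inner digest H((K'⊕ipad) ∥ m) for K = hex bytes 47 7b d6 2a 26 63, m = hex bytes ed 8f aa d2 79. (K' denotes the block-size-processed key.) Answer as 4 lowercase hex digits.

Key hex bytes 47 7b d6 2a 26 63 is exactly B = 6 bytes: K' = 47 7b d6 2a 26 63.
K' ⊕ ipad = 71 4d e0 1c 10 55.
Inner input = 71 4d e0 1c 10 55 ∥ ed 8f aa d2 79.
Inner hash: sum = 113+77+224+28+16+85+237+143+170+210+121 = 1424 → 05 90.

0590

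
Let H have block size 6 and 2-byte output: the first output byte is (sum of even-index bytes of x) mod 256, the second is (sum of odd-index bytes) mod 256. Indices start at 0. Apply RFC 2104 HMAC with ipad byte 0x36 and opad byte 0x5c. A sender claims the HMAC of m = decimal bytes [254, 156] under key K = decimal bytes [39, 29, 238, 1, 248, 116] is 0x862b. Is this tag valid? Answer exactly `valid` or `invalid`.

invalid

Key decimal bytes [39, 29, 238, 1, 248, 116] = 27 1d ee 01 f8 74 is exactly B = 6 bytes: K' = 27 1d ee 01 f8 74.
K' ⊕ ipad = 11 2b d8 37 ce 42; K' ⊕ opad = 7b 41 b2 5d a4 28.
Inner hash: even-index sum = 693 mod 256 = 181; odd-index sum = 320 mod 256 = 64 → b5 40.
Outer hash (recomputed tag): even-index sum = 646 mod 256 = 134; odd-index sum = 262 mod 256 = 6 → 86 06.
Recomputed tag = 8606; claimed = 862b → mismatch.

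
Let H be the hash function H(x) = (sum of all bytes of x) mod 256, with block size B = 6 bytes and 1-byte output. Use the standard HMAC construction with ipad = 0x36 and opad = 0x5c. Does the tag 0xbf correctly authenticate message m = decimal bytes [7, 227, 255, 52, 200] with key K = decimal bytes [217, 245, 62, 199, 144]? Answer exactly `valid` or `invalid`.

Key decimal bytes [217, 245, 62, 199, 144] = d9 f5 3e c7 90 is 5 bytes ≤ B = 6; zero-pad to 6 bytes: K' = d9 f5 3e c7 90 00.
K' ⊕ ipad = ef c3 08 f1 a6 36; K' ⊕ opad = 85 a9 62 9b cc 5c.
Inner hash: sum = 239+195+8+241+166+54+7+227+255+52+200 = 1644; mod 256 = 108 → 6c.
Outer hash (recomputed tag): sum = 133+169+98+155+204+92+108 = 959; mod 256 = 191 → bf.
Recomputed tag = bf; claimed = bf → match.

valid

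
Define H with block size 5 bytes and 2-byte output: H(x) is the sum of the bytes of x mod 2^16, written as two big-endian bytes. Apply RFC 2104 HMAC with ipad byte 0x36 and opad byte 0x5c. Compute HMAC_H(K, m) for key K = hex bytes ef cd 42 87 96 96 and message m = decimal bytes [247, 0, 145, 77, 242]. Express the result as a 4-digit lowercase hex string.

Key hex bytes ef cd 42 87 96 96 is 6 bytes > B = 5, so hash it first: H(key) = 03 b1, then zero-pad to 5 bytes: K' = 03 b1 00 00 00.
K' ⊕ ipad = 35 87 36 36 36.  K' ⊕ opad = 5f ed 5c 5c 5c.
Inner input = (K'⊕ipad) ∥ m = 35 87 36 36 36 ∥ f7 00 91 4d f2.
Inner hash: sum = 53+135+54+54+54+247+0+145+77+242 = 1061 → 04 25.
Outer input = (K'⊕opad) ∥ inner = 5f ed 5c 5c 5c ∥ 04 25.
Outer hash (tag): sum = 95+237+92+92+92+4+37 = 649 → 02 89.

0289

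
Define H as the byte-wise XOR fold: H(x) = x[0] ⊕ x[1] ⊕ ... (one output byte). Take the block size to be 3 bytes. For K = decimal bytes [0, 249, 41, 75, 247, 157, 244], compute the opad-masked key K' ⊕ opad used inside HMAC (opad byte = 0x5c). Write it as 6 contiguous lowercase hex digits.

Key decimal bytes [0, 249, 41, 75, 247, 157, 244] = 00 f9 29 4b f7 9d f4 is 7 bytes > B = 3, so hash it first: H(key) = 05, then zero-pad to 3 bytes: K' = 05 00 00.
XOR each byte with 0x5c: 05⊕5c=59, 00⊕5c=5c, 00⊕5c=5c.

595c5c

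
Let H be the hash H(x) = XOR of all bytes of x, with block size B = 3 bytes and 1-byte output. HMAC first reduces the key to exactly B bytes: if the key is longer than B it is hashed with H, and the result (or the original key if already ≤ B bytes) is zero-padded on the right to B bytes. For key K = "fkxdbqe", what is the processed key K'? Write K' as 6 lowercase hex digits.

670000

|K| = 7 > B = 3, so first hash the key.
H(K): XOR 66⊕6b⊕78⊕64⊕62⊕71⊕65 = 67.
Zero-pad H(K) = 67 to 3 bytes: K' = 67 00 00.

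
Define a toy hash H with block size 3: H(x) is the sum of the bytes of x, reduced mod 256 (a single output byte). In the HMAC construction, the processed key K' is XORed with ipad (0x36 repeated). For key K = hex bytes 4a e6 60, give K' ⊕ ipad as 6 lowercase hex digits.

7cd056

Key hex bytes 4a e6 60 is exactly B = 3 bytes: K' = 4a e6 60.
XOR each byte with 0x36: 4a⊕36=7c, e6⊕36=d0, 60⊕36=56.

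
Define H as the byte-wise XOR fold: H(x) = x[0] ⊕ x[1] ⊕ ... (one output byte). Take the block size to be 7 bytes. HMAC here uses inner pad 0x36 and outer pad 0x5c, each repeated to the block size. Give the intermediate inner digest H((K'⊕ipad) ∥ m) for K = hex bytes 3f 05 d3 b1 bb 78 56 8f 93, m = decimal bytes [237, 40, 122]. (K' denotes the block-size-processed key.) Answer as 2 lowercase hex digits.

Key hex bytes 3f 05 d3 b1 bb 78 56 8f 93 is 9 bytes > B = 7, so hash it first: H(key) = d1, then zero-pad to 7 bytes: K' = d1 00 00 00 00 00 00.
K' ⊕ ipad = e7 36 36 36 36 36 36.
Inner input = e7 36 36 36 36 36 36 ∥ ed 28 7a.
Inner hash: XOR e7⊕36⊕36⊕36⊕36⊕36⊕36⊕ed⊕28⊕7a = 58.

58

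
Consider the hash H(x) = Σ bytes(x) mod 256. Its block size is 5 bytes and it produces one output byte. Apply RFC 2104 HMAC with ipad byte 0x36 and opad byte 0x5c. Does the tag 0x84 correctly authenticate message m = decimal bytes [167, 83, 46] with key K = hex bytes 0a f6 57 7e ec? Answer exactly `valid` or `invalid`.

Key hex bytes 0a f6 57 7e ec is exactly B = 5 bytes: K' = 0a f6 57 7e ec.
K' ⊕ ipad = 3c c0 61 48 da; K' ⊕ opad = 56 aa 0b 22 b0.
Inner hash: sum = 60+192+97+72+218+167+83+46 = 935; mod 256 = 167 → a7.
Outer hash (recomputed tag): sum = 86+170+11+34+176+167 = 644; mod 256 = 132 → 84.
Recomputed tag = 84; claimed = 84 → match.

valid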